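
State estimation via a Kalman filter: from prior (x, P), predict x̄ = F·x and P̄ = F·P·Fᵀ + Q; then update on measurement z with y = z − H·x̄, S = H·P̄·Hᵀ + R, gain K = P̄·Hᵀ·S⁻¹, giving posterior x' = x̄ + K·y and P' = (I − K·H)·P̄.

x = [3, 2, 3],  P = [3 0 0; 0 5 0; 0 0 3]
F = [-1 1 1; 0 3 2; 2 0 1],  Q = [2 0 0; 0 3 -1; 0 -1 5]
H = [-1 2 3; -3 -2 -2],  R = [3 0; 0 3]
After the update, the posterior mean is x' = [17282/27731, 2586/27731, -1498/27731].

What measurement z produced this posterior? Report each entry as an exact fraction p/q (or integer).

z = [-1, -2]

x̄ = F·x = [2, 12, 9]
P̄ = F·P·Fᵀ + Q = [13 21 -3; 21 60 5; -3 5 20]
S = H·P̄·Hᵀ + R = [430 -434; -434 696]
K = P̄·Hᵀ·S⁻¹ = [-9315/55462 -11785/55462; -2209/55462 -16757/55462; 16507/55462 3513/27731]
x' − x̄ = [-38180/27731, -330186/27731, -251077/27731] = K·y
y = (KᵀK)⁻¹·Kᵀ·(x' − x̄) = [-50, 46]
z = y + H·x̄ = [-50, 46] + [49, -48] = [-1, -2]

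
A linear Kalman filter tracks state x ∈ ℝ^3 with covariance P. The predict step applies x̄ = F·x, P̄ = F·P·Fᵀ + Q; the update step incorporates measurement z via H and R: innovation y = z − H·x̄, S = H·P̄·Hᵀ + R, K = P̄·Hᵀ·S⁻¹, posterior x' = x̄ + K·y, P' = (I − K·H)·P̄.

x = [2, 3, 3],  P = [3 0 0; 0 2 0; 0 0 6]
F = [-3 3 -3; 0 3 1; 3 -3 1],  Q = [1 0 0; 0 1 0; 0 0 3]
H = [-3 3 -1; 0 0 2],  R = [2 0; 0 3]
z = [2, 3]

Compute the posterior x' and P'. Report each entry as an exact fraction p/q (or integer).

x̄ = F·x = [-6, 12, 0]
P̄ = F·P·Fᵀ + Q = [100 0 -63; 0 25 -12; -63 -12 54]
y = z − H·x̄ = [-52, 3]
S = H·P̄·Hᵀ + R = [875 198; 198 219]
K = P̄·Hᵀ·S⁻¹ = [-8985/50807 -21108/50807; 345/2209 -554/2209; 99/50807 24966/50807]
x' = x̄ + K·y = [99054/50807, 6906/2209, 69750/50807]
P' = (I − K·H)·P̄ = [291647/50807 11961/2209 -31662/50807; 11961/2209 11914/2209 -831/2209; -31662/50807 -831/2209 37449/50807]

x' = [99054/50807, 6906/2209, 69750/50807]
P' = [291647/50807 11961/2209 -31662/50807; 11961/2209 11914/2209 -831/2209; -31662/50807 -831/2209 37449/50807]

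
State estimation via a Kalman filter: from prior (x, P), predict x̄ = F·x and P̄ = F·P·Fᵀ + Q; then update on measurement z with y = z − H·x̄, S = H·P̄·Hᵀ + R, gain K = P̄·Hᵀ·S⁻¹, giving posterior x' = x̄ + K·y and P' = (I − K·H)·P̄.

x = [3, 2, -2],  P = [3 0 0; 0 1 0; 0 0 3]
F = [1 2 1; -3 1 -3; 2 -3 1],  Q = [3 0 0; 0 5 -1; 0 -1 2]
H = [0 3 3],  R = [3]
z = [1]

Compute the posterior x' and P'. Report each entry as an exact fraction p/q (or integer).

x' = [235/73, 217/73, -196/73]
P' = [442/73 -37/73 24/73; -37/73 1857/73 -1828/73; 24/73 -1828/73 1823/73]

x̄ = F·x = [5, -1, -2]
P̄ = F·P·Fᵀ + Q = [13 -16 3; -16 60 -31; 3 -31 26]
y = z − H·x̄ = [10]
S = H·P̄·Hᵀ + R = [219]
K = P̄·Hᵀ·S⁻¹ = [-13/73; 29/73; -5/73]
x' = x̄ + K·y = [235/73, 217/73, -196/73]
P' = (I − K·H)·P̄ = [442/73 -37/73 24/73; -37/73 1857/73 -1828/73; 24/73 -1828/73 1823/73]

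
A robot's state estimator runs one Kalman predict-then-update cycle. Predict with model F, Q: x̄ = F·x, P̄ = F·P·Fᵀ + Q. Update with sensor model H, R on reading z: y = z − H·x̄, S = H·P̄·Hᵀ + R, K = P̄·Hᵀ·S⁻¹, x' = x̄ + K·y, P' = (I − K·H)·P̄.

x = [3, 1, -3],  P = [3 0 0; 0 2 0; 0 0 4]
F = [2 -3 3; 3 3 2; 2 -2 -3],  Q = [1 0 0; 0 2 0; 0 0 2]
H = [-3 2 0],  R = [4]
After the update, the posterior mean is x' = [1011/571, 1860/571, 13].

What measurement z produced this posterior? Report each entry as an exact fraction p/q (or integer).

x̄ = F·x = [-6, 6, 13]
P̄ = F·P·Fᵀ + Q = [67 24 -12; 24 63 -18; -12 -18 58]
S = H·P̄·Hᵀ + R = [571]
K = P̄·Hᵀ·S⁻¹ = [-153/571; 54/571; 0]
x' − x̄ = [4437/571, -1566/571, 0] = K·y
y = (KᵀK)⁻¹·Kᵀ·(x' − x̄) = [-29]
z = y + H·x̄ = [-29] + [30] = [1]

z = [1]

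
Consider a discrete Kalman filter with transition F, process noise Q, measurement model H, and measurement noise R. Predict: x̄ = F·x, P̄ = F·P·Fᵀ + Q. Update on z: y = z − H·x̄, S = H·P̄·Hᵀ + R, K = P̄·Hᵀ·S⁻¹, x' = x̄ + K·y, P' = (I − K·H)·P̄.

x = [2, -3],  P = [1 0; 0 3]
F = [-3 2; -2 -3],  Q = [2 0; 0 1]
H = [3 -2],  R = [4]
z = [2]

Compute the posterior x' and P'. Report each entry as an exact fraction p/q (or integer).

x' = [-444/161, -795/161]
P' = [820/161 1168/161; 1168/161 5456/483]

x̄ = F·x = [-12, 5]
P̄ = F·P·Fᵀ + Q = [23 -12; -12 32]
y = z − H·x̄ = [48]
S = H·P̄·Hᵀ + R = [483]
K = P̄·Hᵀ·S⁻¹ = [31/161; -100/483]
x' = x̄ + K·y = [-444/161, -795/161]
P' = (I − K·H)·P̄ = [820/161 1168/161; 1168/161 5456/483]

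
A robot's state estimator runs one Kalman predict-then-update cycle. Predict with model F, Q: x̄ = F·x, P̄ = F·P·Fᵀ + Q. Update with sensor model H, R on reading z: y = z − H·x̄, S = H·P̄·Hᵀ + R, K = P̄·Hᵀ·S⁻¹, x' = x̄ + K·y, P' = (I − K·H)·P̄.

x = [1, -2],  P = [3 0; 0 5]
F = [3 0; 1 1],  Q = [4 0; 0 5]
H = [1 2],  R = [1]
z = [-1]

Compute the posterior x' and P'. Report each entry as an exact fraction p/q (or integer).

x̄ = F·x = [3, -1]
P̄ = F·P·Fᵀ + Q = [31 9; 9 13]
y = z − H·x̄ = [-2]
S = H·P̄·Hᵀ + R = [120]
K = P̄·Hᵀ·S⁻¹ = [49/120; 7/24]
x' = x̄ + K·y = [131/60, -19/12]
P' = (I − K·H)·P̄ = [1319/120 -127/24; -127/24 67/24]

x' = [131/60, -19/12]
P' = [1319/120 -127/24; -127/24 67/24]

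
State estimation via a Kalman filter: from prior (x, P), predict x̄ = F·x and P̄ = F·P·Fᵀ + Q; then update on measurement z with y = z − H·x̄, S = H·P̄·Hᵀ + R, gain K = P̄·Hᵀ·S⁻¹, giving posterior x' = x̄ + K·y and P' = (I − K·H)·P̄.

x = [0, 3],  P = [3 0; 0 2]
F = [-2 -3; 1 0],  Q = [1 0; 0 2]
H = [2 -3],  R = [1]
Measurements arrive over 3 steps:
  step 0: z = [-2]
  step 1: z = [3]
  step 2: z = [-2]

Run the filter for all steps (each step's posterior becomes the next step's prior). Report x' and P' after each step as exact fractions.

step 0: x̄ = F·x = [-9, 0]
step 0: P̄ = F·P·Fᵀ + Q = [31 -6; -6 5]
step 0: y = z − H·x̄ = [16]
step 0: S = H·P̄·Hᵀ + R = [242]
step 0: K = P̄·Hᵀ·S⁻¹ = [40/121; -27/242]
step 0: x' = x̄ + K·y = [-449/121, -216/121]
step 0: P' = (I − K·H)·P̄ = [551/121 354/121; 354/121 481/242]
step 1: x̄ = F·x = [1546/121, -449/121]
step 1: P̄ = F·P·Fᵀ + Q = [17475/242 -2164/121; -2164/121 793/121]
step 1: y = z − H·x̄ = [-4076/121]
step 1: S = H·P̄·Hᵀ + R = [68176/121]
step 1: K = P̄·Hᵀ·S⁻¹ = [23967/68176; -6707/68176]
step 1: x' = x̄ + K·y = [15931/17044, -6763/17044]
step 1: P' = (I − K·H)·P̄ = [175791/68176 109205/68176; 109205/68176 75039/68176]
step 2: x̄ = F·x = [-11573/17044, 15931/17044]
step 2: P̄ = F·P·Fᵀ + Q = [2757151/68176 -679197/68176; -679197/68176 312143/68176]
step 2: y = z − H·x̄ = [36851/17044]
step 2: S = H·P̄·Hᵀ + R = [22056431/68176]
step 2: K = P̄·Hᵀ·S⁻¹ = [7551893/22056431; -2294823/22056431]
step 2: x' = x̄ + K·y = [1351545/22056431, 15654452/22056431]
step 2: P' = (I − K·H)·P̄ = [110942939/44112862 34463682/22056431; 34463682/22056431 23740729/22056431]

step 0: x' = [-449/121, -216/121], P' = [551/121 354/121; 354/121 481/242]
step 1: x' = [15931/17044, -6763/17044], P' = [175791/68176 109205/68176; 109205/68176 75039/68176]
step 2: x' = [1351545/22056431, 15654452/22056431], P' = [110942939/44112862 34463682/22056431; 34463682/22056431 23740729/22056431]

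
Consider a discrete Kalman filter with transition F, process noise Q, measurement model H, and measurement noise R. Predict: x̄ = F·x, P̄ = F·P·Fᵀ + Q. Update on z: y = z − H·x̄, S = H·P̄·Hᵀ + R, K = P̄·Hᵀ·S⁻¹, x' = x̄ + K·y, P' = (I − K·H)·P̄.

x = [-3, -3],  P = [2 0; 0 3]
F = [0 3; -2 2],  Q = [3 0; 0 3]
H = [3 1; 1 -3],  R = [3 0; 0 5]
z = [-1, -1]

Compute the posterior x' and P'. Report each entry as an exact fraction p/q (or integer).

x̄ = F·x = [-9, 0]
P̄ = F·P·Fᵀ + Q = [30 18; 18 23]
y = z − H·x̄ = [26, 8]
S = H·P̄·Hᵀ + R = [404 -123; -123 134]
K = P̄·Hᵀ·S⁻¹ = [11520/39007 3588/39007; 4045/39007 -11133/39007]
x' = x̄ + K·y = [-22839/39007, 16106/39007]
P' = (I − K·H)·P̄ = [12162/39007 -1926/39007; -1926/39007 17913/39007]

x' = [-22839/39007, 16106/39007]
P' = [12162/39007 -1926/39007; -1926/39007 17913/39007]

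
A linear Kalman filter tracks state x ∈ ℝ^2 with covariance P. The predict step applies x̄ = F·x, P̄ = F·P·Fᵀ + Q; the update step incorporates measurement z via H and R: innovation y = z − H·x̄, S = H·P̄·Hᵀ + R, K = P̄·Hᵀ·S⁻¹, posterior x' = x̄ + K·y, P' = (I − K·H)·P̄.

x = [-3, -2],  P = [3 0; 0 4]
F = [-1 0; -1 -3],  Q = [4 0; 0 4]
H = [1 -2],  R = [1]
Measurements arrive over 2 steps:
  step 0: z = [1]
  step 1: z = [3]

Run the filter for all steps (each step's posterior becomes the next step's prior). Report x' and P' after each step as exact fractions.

step 0: x' = [65/21, 23/21], P' = [1175/168 587/168; 587/168 335/168]
step 1: x' = [-46855/23807, -3142/1253], P' = [165303/23807 4456/1253; 4456/1253 2592/1253]

step 0: x̄ = F·x = [3, 9]
step 0: P̄ = F·P·Fᵀ + Q = [7 3; 3 43]
step 0: y = z − H·x̄ = [16]
step 0: S = H·P̄·Hᵀ + R = [168]
step 0: K = P̄·Hᵀ·S⁻¹ = [1/168; -83/168]
step 0: x' = x̄ + K·y = [65/21, 23/21]
step 0: P' = (I − K·H)·P̄ = [1175/168 587/168; 587/168 335/168]
step 1: x̄ = F·x = [-65/21, -134/21]
step 1: P̄ = F·P·Fᵀ + Q = [1847/168 367/21; 367/21 1048/21]
step 1: y = z − H·x̄ = [-20/3]
step 1: S = H·P̄·Hᵀ + R = [3401/24]
step 1: K = P̄·Hᵀ·S⁻¹ = [-575/3401; -104/179]
step 1: x' = x̄ + K·y = [-46855/23807, -3142/1253]
step 1: P' = (I − K·H)·P̄ = [165303/23807 4456/1253; 4456/1253 2592/1253]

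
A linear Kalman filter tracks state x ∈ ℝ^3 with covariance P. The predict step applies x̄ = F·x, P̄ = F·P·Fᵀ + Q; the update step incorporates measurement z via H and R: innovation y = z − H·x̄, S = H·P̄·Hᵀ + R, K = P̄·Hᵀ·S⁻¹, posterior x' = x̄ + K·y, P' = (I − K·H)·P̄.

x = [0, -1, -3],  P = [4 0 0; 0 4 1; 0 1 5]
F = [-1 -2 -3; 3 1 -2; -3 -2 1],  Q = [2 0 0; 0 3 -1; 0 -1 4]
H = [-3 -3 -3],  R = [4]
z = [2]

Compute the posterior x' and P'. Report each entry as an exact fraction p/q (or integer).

x' = [-2/29, 85/29, -101/29]
P' = [4636/1363 -4267/1363 59/1363; -4267/1363 76817/1363 -72470/1363; 59/1363 -72470/1363 72507/1363]

x̄ = F·x = [11, 5, -1]
P̄ = F·P·Fᵀ + Q = [79 11 17; 11 59 -50; 17 -50 57]
y = z − H·x̄ = [47]
S = H·P̄·Hᵀ + R = [1363]
K = P̄·Hᵀ·S⁻¹ = [-321/1363; -60/1363; -72/1363]
x' = x̄ + K·y = [-2/29, 85/29, -101/29]
P' = (I − K·H)·P̄ = [4636/1363 -4267/1363 59/1363; -4267/1363 76817/1363 -72470/1363; 59/1363 -72470/1363 72507/1363]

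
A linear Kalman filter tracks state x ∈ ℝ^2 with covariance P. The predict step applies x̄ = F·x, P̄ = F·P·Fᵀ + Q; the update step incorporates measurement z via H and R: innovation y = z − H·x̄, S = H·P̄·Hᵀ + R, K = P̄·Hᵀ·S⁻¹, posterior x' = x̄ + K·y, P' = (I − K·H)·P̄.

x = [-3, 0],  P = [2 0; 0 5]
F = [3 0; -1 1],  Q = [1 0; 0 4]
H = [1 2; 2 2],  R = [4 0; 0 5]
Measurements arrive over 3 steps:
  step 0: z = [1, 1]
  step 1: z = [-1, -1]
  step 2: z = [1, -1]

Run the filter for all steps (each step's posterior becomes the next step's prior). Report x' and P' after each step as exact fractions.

step 0: x̄ = F·x = [-9, 3]
step 0: P̄ = F·P·Fᵀ + Q = [19 -6; -6 11]
step 0: y = z − H·x̄ = [4, 13]
step 0: S = H·P̄·Hᵀ + R = [43 46; 46 77]
step 0: K = P̄·Hᵀ·S⁻¹ = [-657/1195 796/1195; 772/1195 -306/1195]
step 0: x' = x̄ + K·y = [-607/239, 539/239]
step 0: P' = (I − K·H)·P̄ = [6608/1195 -4618/1195; -4618/1195 3853/1195]
step 1: x̄ = F·x = [-1821/239, 1146/239]
step 1: P̄ = F·P·Fᵀ + Q = [60667/1195 -33678/1195; -33678/1195 24477/1195]
step 1: y = z − H·x̄ = [-710/239, 1111/239]
step 1: S = H·P̄·Hᵀ + R = [28643/1195 17174/1195; 17174/1195 77127/1195]
step 1: K = P̄·Hᵀ·S⁻¹ = [-1207465/1601843 1389932/1601843; 1250400/1601843 -660618/1601843]
step 1: x' = x̄ + K·y = [-2156659/1601843, 895320/1601843]
step 1: P' = (I − K·H)·P̄ = [11779520/1601843 -8304690/1601843; -8304690/1601843 6653145/1601843]
step 2: x̄ = F·x = [-6469977/1601843, 3051979/1601843]
step 2: P̄ = F·P·Fᵀ + Q = [107617523/1601843 -60252630/1601843; -60252630/1601843 41449417/1601843]
step 2: y = z − H·x̄ = [1967862/1601843, 5234153/1601843]
step 2: S = H·P̄·Hᵀ + R = [38812043/1601843 19516934/1601843; 19516934/1601843 122255935/1601843]
step 2: K = P̄·Hᵀ·S⁻¹ = [-2137810833/2724419243 2452291292/2724419243; 2186603168/2724419243 -1187111778/2724419243]
step 2: x' = x̄ + K·y = [-5617391167/2724419243, 3998069053/2724419243]
step 2: P' = (I − K·H)·P̄ = [20812699792/2724419243 -14681971562/2724419243; -14681971562/2724419243 11714192117/2724419243]

step 0: x' = [-607/239, 539/239], P' = [6608/1195 -4618/1195; -4618/1195 3853/1195]
step 1: x' = [-2156659/1601843, 895320/1601843], P' = [11779520/1601843 -8304690/1601843; -8304690/1601843 6653145/1601843]
step 2: x' = [-5617391167/2724419243, 3998069053/2724419243], P' = [20812699792/2724419243 -14681971562/2724419243; -14681971562/2724419243 11714192117/2724419243]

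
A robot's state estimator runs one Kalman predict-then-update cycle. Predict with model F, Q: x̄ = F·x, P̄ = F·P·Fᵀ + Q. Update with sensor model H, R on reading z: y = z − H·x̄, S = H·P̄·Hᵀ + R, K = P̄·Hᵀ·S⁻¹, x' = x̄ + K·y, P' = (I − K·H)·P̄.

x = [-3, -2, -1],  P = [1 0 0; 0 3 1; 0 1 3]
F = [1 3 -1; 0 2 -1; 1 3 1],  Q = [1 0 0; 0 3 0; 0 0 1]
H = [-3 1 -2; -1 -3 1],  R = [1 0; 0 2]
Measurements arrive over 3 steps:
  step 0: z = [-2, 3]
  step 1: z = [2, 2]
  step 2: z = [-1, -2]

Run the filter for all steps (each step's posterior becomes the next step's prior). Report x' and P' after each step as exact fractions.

step 0: x' = [-4441/8375, -13227/58625, 95653/58625], P' = [5923/8375 -4642/8375 -10537/8375; -4642/8375 44326/58625 72136/58625; -10537/8375 72136/58625 154921/58625]
step 1: x' = [-332008218/255630799, -12351765/255630799, 227782245/255630799], P' = [193776783/255630799 -158404838/255630799 -351839557/255630799; -158404838/255630799 211283644/255630799 350155822/255630799; -351839557/255630799 350155822/255630799 742416769/255630799]
step 2: x' = [-330846171943/1172073536093, 1316925310381/1172073536093, 1673204232470/1172073536093], P' = [906806728781/1172073536093 -744488239634/1172073536093 -1651879513343/1172073536093; -744488239634/1172073536093 986668115834/1172073536093 1643678405024/1172073536093; -1651879513343/1172073536093 1643678405024/1172073536093 3485350341945/1172073536093]

step 0: x̄ = F·x = [-8, -3, -10]
step 0: P̄ = F·P·Fᵀ + Q = [26 16 25; 16 14 14; 25 14 38]
step 0: y = z − H·x̄ = [-43, -4]
step 0: S = H·P̄·Hᵀ + R = [549 161; 161 154]
step 0: K = P̄·Hᵀ·S⁻¹ = [-1337/8375 -1267/8375; -352/8375 -14174/58625; -2347/8375 6136/58625]
step 0: x' = x̄ + K·y = [-4441/8375, -13227/58625, 95653/58625]
step 0: P' = (I − K·H)·P̄ = [5923/8375 -4642/8375 -10537/8375; -4642/8375 44326/58625 72136/58625; -10537/8375 72136/58625 154921/58625]
step 1: x̄ = F·x = [-166421/58625, -122107/58625, 711/1675]
step 1: P̄ = F·P·Fᵀ + Q = [173679/58625 68968/58625 2586/1675; 68968/58625 219556/58625 1362/1675; 2586/1675 1362/1675 4253/335]
step 1: y = z − H·x̄ = [-210136/58625, -62911/8375]
step 1: S = H·P̄·Hᵀ + R = [5300024/58625 -118751/8375; -118751/8375 422568/8375]
step 1: K = P̄·Hᵀ·S⁻¹ = [-36056073/255630799 -35200913/255630799; -13813486/255630799 -62645136/255630799; -79159045/255630799 21894430/255630799]
step 1: x' = x̄ + K·y = [-332008218/255630799, -12351765/255630799, 227782245/255630799]
step 1: P' = (I − K·H)·P̄ = [193776783/255630799 -158404838/255630799 -351839557/255630799; -158404838/255630799 211283644/255630799 350155822/255630799; -351839557/255630799 350155822/255630799 742416769/255630799]
step 2: x̄ = F·x = [-596845758/255630799, -252485775/255630799, -141281268/255630799]
step 2: P̄ = F·P·Fᵀ + Q = [745692301/255630799 294369404/255630799 402483782/255630799; 294369404/255630799 953820454/255630799 210159154/255630799; 402483782/255630799 210159154/255630799 3540203937/255630799]
step 2: y = z − H·x̄ = [-2076244834/255630799, -1724283413/255630799]
step 2: S = H·P̄·Hᵀ + R = [24304450054/255630799 -4281206805/255630799; -4281206805/255630799 13081835858/255630799]
step 2: K = P̄·Hᵀ·S⁻¹ = [-161149399291/1172073536093 -162610761611/1172073536093; -67223975312/1172073536093 -285918851422/1172073536093; -371383738837/1172073536093 103097320108/1172073536093]
step 2: x' = x̄ + K·y = [-330846171943/1172073536093, 1316925310381/1172073536093, 1673204232470/1172073536093]
step 2: P' = (I − K·H)·P̄ = [906806728781/1172073536093 -744488239634/1172073536093 -1651879513343/1172073536093; -744488239634/1172073536093 986668115834/1172073536093 1643678405024/1172073536093; -1651879513343/1172073536093 1643678405024/1172073536093 3485350341945/1172073536093]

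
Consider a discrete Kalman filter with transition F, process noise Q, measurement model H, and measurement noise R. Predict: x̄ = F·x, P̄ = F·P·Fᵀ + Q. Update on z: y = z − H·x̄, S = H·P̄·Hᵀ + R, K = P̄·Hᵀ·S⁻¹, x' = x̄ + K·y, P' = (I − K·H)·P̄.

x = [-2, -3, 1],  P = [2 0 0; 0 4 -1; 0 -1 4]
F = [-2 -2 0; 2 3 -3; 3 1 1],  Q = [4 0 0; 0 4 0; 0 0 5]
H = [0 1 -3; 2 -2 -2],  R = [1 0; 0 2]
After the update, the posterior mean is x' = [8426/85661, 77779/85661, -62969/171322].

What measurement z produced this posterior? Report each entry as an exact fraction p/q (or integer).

z = [2, -1]

x̄ = F·x = [10, -16, -8]
P̄ = F·P·Fᵀ + Q = [28 -38 -18; -38 102 12; -18 12 29]
S = H·P̄·Hᵀ + R = [292 50; 50 1182]
K = P̄·Hᵀ·S⁻¹ = [2628/85661 12064/85661; 23303/85661 -23017/85661; -41375/171322 -15353/171322]
x' − x̄ = [-848184/85661, 1448355/85661, 1307607/171322] = K·y
y = (KᵀK)⁻¹·Kᵀ·(x' − x̄) = [-6, -69]
z = y + H·x̄ = [-6, -69] + [8, 68] = [2, -1]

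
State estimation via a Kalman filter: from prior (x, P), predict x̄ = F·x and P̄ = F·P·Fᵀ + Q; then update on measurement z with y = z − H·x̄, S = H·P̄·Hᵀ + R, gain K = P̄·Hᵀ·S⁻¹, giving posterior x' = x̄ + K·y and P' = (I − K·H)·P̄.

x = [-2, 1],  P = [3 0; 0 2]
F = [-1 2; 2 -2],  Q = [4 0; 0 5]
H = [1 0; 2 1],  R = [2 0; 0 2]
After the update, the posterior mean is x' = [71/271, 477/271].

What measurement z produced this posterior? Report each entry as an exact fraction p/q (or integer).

z = [-1, 3]

x̄ = F·x = [4, -6]
P̄ = F·P·Fᵀ + Q = [15 -14; -14 25]
S = H·P̄·Hᵀ + R = [17 16; 16 31]
K = P̄·Hᵀ·S⁻¹ = [209/271 32/271; -386/271 173/271]
x' − x̄ = [-1013/271, 2103/271] = K·y
y = (KᵀK)⁻¹·Kᵀ·(x' − x̄) = [-5, 1]
z = y + H·x̄ = [-5, 1] + [4, 2] = [-1, 3]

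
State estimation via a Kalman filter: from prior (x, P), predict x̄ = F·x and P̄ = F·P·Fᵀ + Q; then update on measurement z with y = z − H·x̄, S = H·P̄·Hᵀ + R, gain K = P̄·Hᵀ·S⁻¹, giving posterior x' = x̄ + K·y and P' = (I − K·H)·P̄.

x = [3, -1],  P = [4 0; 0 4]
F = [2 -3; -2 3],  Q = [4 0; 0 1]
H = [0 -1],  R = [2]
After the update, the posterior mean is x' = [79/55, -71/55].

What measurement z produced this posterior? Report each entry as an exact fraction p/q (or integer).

x̄ = F·x = [9, -9]
P̄ = F·P·Fᵀ + Q = [56 -52; -52 53]
S = H·P̄·Hᵀ + R = [55]
K = P̄·Hᵀ·S⁻¹ = [52/55; -53/55]
x' − x̄ = [-416/55, 424/55] = K·y
y = (KᵀK)⁻¹·Kᵀ·(x' − x̄) = [-8]
z = y + H·x̄ = [-8] + [9] = [1]

z = [1]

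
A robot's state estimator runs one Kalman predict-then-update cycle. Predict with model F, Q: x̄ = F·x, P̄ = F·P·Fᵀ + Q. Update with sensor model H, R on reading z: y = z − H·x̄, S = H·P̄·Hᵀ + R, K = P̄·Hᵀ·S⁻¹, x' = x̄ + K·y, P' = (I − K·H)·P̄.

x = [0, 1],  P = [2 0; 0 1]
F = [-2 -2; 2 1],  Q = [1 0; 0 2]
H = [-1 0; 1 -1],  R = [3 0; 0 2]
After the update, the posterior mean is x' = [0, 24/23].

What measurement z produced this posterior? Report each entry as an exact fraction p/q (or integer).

z = [-3, -2]

x̄ = F·x = [-2, 1]
P̄ = F·P·Fᵀ + Q = [13 -10; -10 11]
S = H·P̄·Hᵀ + R = [16 -23; -23 46]
K = P̄·Hᵀ·S⁻¹ = [-1/3 1/3; -1/9 -106/207]
x' − x̄ = [2, 1/23] = K·y
y = (KᵀK)⁻¹·Kᵀ·(x' − x̄) = [-5, 1]
z = y + H·x̄ = [-5, 1] + [2, -3] = [-3, -2]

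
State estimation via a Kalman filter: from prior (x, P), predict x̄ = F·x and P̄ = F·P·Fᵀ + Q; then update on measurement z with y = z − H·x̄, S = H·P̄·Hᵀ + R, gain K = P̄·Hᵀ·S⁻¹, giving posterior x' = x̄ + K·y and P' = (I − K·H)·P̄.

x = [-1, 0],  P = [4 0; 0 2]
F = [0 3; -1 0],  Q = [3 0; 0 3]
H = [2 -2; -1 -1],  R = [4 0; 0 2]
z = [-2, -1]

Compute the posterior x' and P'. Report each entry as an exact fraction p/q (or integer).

x' = [0, 1]
P' = [483/674 147/674; 147/674 455/674]

x̄ = F·x = [0, 1]
P̄ = F·P·Fᵀ + Q = [21 0; 0 7]
y = z − H·x̄ = [0, 0]
S = H·P̄·Hᵀ + R = [116 -28; -28 30]
K = P̄·Hᵀ·S⁻¹ = [84/337 -315/674; -77/337 -301/674]
x' = x̄ + K·y = [0, 1]
P' = (I − K·H)·P̄ = [483/674 147/674; 147/674 455/674]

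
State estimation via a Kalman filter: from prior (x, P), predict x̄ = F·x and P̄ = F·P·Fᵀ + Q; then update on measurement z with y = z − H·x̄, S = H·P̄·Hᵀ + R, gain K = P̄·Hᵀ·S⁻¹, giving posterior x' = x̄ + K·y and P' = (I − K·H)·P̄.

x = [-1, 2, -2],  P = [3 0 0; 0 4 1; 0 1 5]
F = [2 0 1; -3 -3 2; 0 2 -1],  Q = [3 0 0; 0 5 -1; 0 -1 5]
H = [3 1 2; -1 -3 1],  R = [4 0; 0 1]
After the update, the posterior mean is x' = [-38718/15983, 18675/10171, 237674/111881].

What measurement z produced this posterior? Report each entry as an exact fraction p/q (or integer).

x̄ = F·x = [-4, -7, 6]
P̄ = F·P·Fᵀ + Q = [20 -11 -3; -11 76 -28; -3 -28 22]
S = H·P̄·Hᵀ + R = [134 3; 3 835]
K = P̄·Hᵀ·S⁻¹ = [5125/15983 173/15983; -920/10171 -2981/10171; 5518/111881 14585/111881]
x' − x̄ = [25214/15983, 89872/10171, -433612/111881] = K·y
y = (KᵀK)⁻¹·Kᵀ·(x' − x̄) = [6, -32]
z = y + H·x̄ = [6, -32] + [-7, 31] = [-1, -1]

z = [-1, -1]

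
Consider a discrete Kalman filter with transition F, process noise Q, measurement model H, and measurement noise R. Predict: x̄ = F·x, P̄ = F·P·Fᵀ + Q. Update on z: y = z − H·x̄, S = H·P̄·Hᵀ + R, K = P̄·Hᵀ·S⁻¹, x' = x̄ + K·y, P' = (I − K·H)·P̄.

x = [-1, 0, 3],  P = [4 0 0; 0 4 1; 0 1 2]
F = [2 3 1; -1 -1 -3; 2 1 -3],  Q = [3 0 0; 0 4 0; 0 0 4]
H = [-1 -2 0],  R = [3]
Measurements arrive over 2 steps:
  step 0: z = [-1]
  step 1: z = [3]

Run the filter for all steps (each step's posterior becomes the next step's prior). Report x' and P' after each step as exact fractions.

step 0: x' = [-13/11, 8/11, -155/33], P' = [1359/22 -342/11 193/11; -342/11 180/11 -90/11; 193/11 -90/11 850/33]
step 1: x' = [28193/12608, -32335/12608, 6689/1576], P' = [476191/25216 -247985/25216 81111/3152; -247985/25216 147775/25216 -39129/3152; 81111/3152 -39129/3152 56695/394]

step 0: x̄ = F·x = [1, -8, -11]
step 0: P̄ = F·P·Fᵀ + Q = [63 -36 14; -36 36 6; 14 6 36]
step 0: y = z − H·x̄ = [-16]
step 0: S = H·P̄·Hᵀ + R = [66]
step 0: K = P̄·Hᵀ·S⁻¹ = [3/22; -6/11; -13/33]
step 0: x' = x̄ + K·y = [-13/11, 8/11, -155/33]
step 0: P' = (I − K·H)·P̄ = [1359/22 -342/11 193/11; -342/11 180/11 -90/11; 193/11 -90/11 850/33]
step 1: x̄ = F·x = [-161/33, 160/11, 137/11]
step 1: P̄ = F·P·Fᵀ + Q = [2347/33 -1490/11 -380/11; -1490/11 6775/22 1458/11; -380/11 1458/11 2348/11]
step 1: y = z − H·x̄ = [898/33]
step 1: S = H·P̄·Hᵀ + R = [25216/33]
step 1: K = P̄·Hᵀ·S⁻¹ = [6593/25216; -15855/25216; -951/3152]
step 1: x' = x̄ + K·y = [28193/12608, -32335/12608, 6689/1576]
step 1: P' = (I − K·H)·P̄ = [476191/25216 -247985/25216 81111/3152; -247985/25216 147775/25216 -39129/3152; 81111/3152 -39129/3152 56695/394]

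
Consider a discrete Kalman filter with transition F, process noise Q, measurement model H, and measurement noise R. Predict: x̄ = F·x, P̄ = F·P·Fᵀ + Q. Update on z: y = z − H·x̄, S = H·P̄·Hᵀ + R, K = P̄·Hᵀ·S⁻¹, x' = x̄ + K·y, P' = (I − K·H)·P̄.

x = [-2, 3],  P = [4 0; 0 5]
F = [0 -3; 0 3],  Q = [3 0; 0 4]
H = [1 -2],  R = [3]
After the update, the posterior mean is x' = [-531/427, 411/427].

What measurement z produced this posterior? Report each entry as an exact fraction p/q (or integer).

x̄ = F·x = [-9, 9]
P̄ = F·P·Fᵀ + Q = [48 -45; -45 49]
S = H·P̄·Hᵀ + R = [427]
K = P̄·Hᵀ·S⁻¹ = [138/427; -143/427]
x' − x̄ = [3312/427, -3432/427] = K·y
y = (KᵀK)⁻¹·Kᵀ·(x' − x̄) = [24]
z = y + H·x̄ = [24] + [-27] = [-3]

z = [-3]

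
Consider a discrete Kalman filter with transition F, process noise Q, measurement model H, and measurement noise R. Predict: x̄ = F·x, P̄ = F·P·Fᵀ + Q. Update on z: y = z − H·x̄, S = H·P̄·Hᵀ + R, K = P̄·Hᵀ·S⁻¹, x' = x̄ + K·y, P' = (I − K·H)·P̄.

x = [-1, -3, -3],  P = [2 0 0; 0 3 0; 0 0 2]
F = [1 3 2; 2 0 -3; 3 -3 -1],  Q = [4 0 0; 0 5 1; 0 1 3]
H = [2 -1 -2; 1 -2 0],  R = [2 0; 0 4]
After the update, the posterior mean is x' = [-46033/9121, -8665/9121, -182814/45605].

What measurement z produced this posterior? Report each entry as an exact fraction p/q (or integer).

x̄ = F·x = [-16, 7, 9]
P̄ = F·P·Fᵀ + Q = [41 -8 -25; -8 31 19; -25 19 50]
S = H·P̄·Hᵀ + R = [705 310; 310 201]
K = P̄·Hᵀ·S⁻¹ = [2094/9121 -643/9121; 923/9121 -4600/9121; -14439/45605 1595/9121]
x' − x̄ = [99903/9121, -72512/9121, -593259/45605] = K·y
y = (KᵀK)⁻¹·Kᵀ·(x' − x̄) = [56, 27]
z = y + H·x̄ = [56, 27] + [-57, -30] = [-1, -3]

z = [-1, -3]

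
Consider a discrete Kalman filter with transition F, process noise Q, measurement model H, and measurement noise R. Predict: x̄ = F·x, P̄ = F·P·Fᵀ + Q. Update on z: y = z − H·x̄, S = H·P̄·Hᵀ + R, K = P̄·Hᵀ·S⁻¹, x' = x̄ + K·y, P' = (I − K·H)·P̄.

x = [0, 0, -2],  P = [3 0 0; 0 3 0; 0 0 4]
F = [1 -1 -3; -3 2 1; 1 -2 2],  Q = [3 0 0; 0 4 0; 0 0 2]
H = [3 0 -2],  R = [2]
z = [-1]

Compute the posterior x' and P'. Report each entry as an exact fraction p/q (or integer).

x̄ = F·x = [6, -2, -4]
P̄ = F·P·Fᵀ + Q = [45 -27 -15; -27 47 -13; -15 -13 33]
y = z − H·x̄ = [-27]
S = H·P̄·Hᵀ + R = [719]
K = P̄·Hᵀ·S⁻¹ = [165/719; -55/719; -111/719]
x' = x̄ + K·y = [-141/719, 47/719, 121/719]
P' = (I − K·H)·P̄ = [5130/719 -10338/719 7530/719; -10338/719 30768/719 -15452/719; 7530/719 -15452/719 11406/719]

x' = [-141/719, 47/719, 121/719]
P' = [5130/719 -10338/719 7530/719; -10338/719 30768/719 -15452/719; 7530/719 -15452/719 11406/719]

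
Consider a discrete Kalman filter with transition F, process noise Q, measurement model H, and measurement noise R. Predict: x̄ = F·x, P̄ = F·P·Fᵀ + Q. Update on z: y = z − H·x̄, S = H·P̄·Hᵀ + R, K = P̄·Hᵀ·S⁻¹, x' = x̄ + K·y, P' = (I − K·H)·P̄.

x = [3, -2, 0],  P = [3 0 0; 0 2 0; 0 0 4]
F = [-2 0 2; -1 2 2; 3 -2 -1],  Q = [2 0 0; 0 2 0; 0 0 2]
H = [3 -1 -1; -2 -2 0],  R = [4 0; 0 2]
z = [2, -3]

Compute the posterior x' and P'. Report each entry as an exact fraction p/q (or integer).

x̄ = F·x = [-6, -7, 13]
P̄ = F·P·Fᵀ + Q = [30 22 -26; 22 29 -25; -26 -25 41]
y = z − H·x̄ = [26, -29]
S = H·P̄·Hᵀ + R = [318 -312; -312 414]
K = P̄·Hᵀ·S⁻¹ = [539/2859 -104/953; -171/953 -1091/2859; -197/953 259/2859]
x' = x̄ + K·y = [5908/2859, -1712/2859, 14290/2859]
P' = (I − K·H)·P̄ = [2656/2859 -2344/2859 8156/2859; -2344/2859 1145/953 -2805/953; 8156/2859 -2805/953 11749/953]

x' = [5908/2859, -1712/2859, 14290/2859]
P' = [2656/2859 -2344/2859 8156/2859; -2344/2859 1145/953 -2805/953; 8156/2859 -2805/953 11749/953]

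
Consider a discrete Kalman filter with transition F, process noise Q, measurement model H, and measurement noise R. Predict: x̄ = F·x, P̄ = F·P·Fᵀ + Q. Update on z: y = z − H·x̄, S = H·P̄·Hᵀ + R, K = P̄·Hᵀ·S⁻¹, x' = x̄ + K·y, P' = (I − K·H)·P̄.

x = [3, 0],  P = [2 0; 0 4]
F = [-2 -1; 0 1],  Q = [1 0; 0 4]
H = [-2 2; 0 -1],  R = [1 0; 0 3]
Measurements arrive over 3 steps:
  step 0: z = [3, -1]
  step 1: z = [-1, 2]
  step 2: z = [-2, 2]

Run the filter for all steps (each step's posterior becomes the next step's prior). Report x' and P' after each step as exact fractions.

step 0: x̄ = F·x = [-6, 0]
step 0: P̄ = F·P·Fᵀ + Q = [13 -4; -4 8]
step 0: y = z − H·x̄ = [-9, -1]
step 0: S = H·P̄·Hᵀ + R = [117 -24; -24 11]
step 0: K = P̄·Hᵀ·S⁻¹ = [-278/711 -116/237; 8/79 -40/79]
step 0: x' = x̄ + K·y = [-472/237, -32/79]
step 0: P' = (I − K·H)·P̄ = [1183/711 116/79; 116/79 120/79]
step 1: x̄ = F·x = [1040/237, -32/79]
step 1: P̄ = F·P·Fᵀ + Q = [10699/711 -352/79; -352/79 436/79]
step 1: y = z − H·x̄ = [2035/237, 126/79]
step 1: S = H·P̄·Hᵀ + R = [84547/711 -1576/79; -1576/79 673/79]
step 1: K = P̄·Hᵀ·S⁻¹ = [-173066/437293 -176560/437293; 42552/437293 -183652/437293]
step 1: x' = x̄ + K·y = [151290/437293, -104672/437293]
step 1: P' = (I − K·H)·P̄ = [616213/437293 529680/437293; 529680/437293 550956/437293]
step 2: x̄ = F·x = [-197908/437293, -104672/437293]
step 2: P̄ = F·P·Fᵀ + Q = [5571821/437293 -1610316/437293; -1610316/437293 2300128/437293]
step 2: y = z − H·x̄ = [-1061058/437293, 769914/437293]
step 2: S = H·P̄·Hᵀ + R = [44807617/437293 -7820888/437293; -7820888/437293 3612007/437293]
step 2: K = P̄·Hᵀ·S⁻¹ = [-17969534/46046535 -18379876/46046535; 7820888/76744225 -31936608/76744225]
step 2: x' = x̄ + K·y = [-3199368/15348845, -93575312/76744225]
step 2: P' = (I − K·H)·P̄ = [12824879/9209307 18379876/15348845; 18379876/15348845 95809824/76744225]

step 0: x' = [-472/237, -32/79], P' = [1183/711 116/79; 116/79 120/79]
step 1: x' = [151290/437293, -104672/437293], P' = [616213/437293 529680/437293; 529680/437293 550956/437293]
step 2: x' = [-3199368/15348845, -93575312/76744225], P' = [12824879/9209307 18379876/15348845; 18379876/15348845 95809824/76744225]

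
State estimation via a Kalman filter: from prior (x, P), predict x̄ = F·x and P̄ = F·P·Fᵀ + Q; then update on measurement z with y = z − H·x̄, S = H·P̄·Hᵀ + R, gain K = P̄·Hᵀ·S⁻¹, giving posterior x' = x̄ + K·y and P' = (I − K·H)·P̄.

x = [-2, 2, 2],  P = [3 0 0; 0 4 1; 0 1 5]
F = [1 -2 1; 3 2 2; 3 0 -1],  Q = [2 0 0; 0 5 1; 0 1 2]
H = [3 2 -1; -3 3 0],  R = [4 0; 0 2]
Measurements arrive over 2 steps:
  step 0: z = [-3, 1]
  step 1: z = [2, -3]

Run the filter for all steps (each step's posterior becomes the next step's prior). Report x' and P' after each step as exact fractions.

step 0: x̄ = F·x = [-4, 2, -8]
step 0: P̄ = F·P·Fᵀ + Q = [22 1 6; 1 76 16; 6 16 34]
step 0: y = z − H·x̄ = [-3, -17]
step 0: S = H·P̄·Hᵀ + R = [452 231; 231 866]
step 0: K = P̄·Hᵀ·S⁻¹ = [68245/338071 -42798/338071; 68399/338071 69591/338071; 6926/338071 9864/338071]
step 0: x' = x̄ + K·y = [-829453/338071, -712102/338071, -2893034/338071]
step 0: P' = (I − K·H)·P̄ = [510098/338071 481566/338071 2220446/338071; 481566/338071 527960/338071 2227022/338071; 2220446/338071 2227022/338071 11087678/338071]
step 1: x̄ = F·x = [-2298283/338071, -9698631/338071, 404675/338071]
step 1: P̄ = F·P·Fᵀ + Q = [7992298/338071 26315732/338071 -3551844/338071; 26315732/338071 102984109/338071 -12149713/338071; -3551844/338071 -12149713/338071 3032026/338071]
step 1: y = z − H·x̄ = [27372928/338071, 21186831/338071]
step 1: S = H·P̄·Hᵀ + R = [873950128/338071 650714775/338071; 650714775/338071 525780629/338071]
step 1: K = P̄·Hᵀ·S⁻¹ = [18861995648/106712287097 -12187159914/106712287097; 19295805498/106712287097 22800969033/106712287097; -9431566641/106712287097 6437599224/106712287097]
step 1: x' = x̄ + K·y = [37997095329/106712287097, -70103982840/106712287097, -232476234299/106712287097]
step 1: P' = (I − K·H)·P̄ = [32025457578/106712287097 23900684302/106712287097 68429758746/106712287097; 23900684302/106712287097 39101330324/106712287097 72721491562/106712287097; 68429758746/106712287097 72721491562/106712287097 388458525926/106712287097]

step 0: x' = [-829453/338071, -712102/338071, -2893034/338071], P' = [510098/338071 481566/338071 2220446/338071; 481566/338071 527960/338071 2227022/338071; 2220446/338071 2227022/338071 11087678/338071]
step 1: x' = [37997095329/106712287097, -70103982840/106712287097, -232476234299/106712287097], P' = [32025457578/106712287097 23900684302/106712287097 68429758746/106712287097; 23900684302/106712287097 39101330324/106712287097 72721491562/106712287097; 68429758746/106712287097 72721491562/106712287097 388458525926/106712287097]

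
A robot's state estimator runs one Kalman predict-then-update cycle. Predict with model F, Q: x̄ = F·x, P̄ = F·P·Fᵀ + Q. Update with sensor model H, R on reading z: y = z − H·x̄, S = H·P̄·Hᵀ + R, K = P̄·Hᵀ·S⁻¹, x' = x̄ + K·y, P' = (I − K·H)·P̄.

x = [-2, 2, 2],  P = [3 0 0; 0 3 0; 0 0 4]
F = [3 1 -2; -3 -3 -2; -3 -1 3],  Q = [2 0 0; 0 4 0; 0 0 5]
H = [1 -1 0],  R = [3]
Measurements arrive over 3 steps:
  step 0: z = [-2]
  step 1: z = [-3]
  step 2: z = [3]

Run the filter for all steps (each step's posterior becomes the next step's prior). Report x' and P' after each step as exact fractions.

step 0: x' = [-1184/165, -848/165, 46/5], P' = [3296/165 3092/165 -134/5; 3092/165 3374/165 -128/5; -134/5 -128/5 223/5]
step 1: x' = [-1463874/322541, -466248/322541, 1818990/322541], P' = [13901760/322541 13254762/322541 -19884722/322541; 13254762/322541 13573902/322541 -19108430/322541; -19884722/322541 -19108430/322541 31253602/322541]
step 2: x' = [-685529880/452259079, -2030691258/452259079, 894025680/452259079], P' = [59963887816/1356777237 57158161246/1356777237 -28600303214/452259079; 57158161246/1356777237 58419863518/1356777237 -27469964054/452259079; -28600303214/452259079 -27469964054/452259079 44865068447/452259079]

step 0: x̄ = F·x = [-8, -4, 10]
step 0: P̄ = F·P·Fᵀ + Q = [48 -20 -54; -20 74 12; -54 12 71]
step 0: y = z − H·x̄ = [2]
step 0: S = H·P̄·Hᵀ + R = [165]
step 0: K = P̄·Hᵀ·S⁻¹ = [68/165; -94/165; -2/5]
step 0: x' = x̄ + K·y = [-1184/165, -848/165, 46/5]
step 0: P' = (I − K·H)·P̄ = [3296/165 3092/165 -134/5; 3092/165 3374/165 -128/5; -134/5 -128/5 223/5]
step 1: x̄ = F·x = [-676/15, 204/11, 814/15]
step 1: P̄ = F·P·Fᵀ + Q = [13756/15 -390 -16654/15; -390 2802/11 458; -16654/15 458 20326/15]
step 1: y = z − H·x̄ = [10001/165]
step 1: S = H·P̄·Hᵀ + R = [322541/165]
step 1: K = P̄·Hᵀ·S⁻¹ = [215666/322541; -106380/322541; -258764/322541]
step 1: x' = x̄ + K·y = [-1463874/322541, -466248/322541, 1818990/322541]
step 1: P' = (I − K·H)·P̄ = [13901760/322541 13254762/322541 -19884722/322541; 13254762/322541 13573902/322541 -19108430/322541; -19884722/322541 -19108430/322541 31253602/322541]
step 2: x̄ = F·x = [-8495850/322541, 2152386/322541, 10314840/322541]
step 2: P̄ = F·P·Fᵀ + Q = [658928188/322541 -276314002/322541 -799552906/322541; -276314002/322541 144253422/322541 330786254/322541; -799552906/322541 330786254/322541 973689013/322541]
step 2: y = z − H·x̄ = [11615859/322541]
step 2: S = H·P̄·Hᵀ + R = [1356777237/322541]
step 2: K = P̄·Hᵀ·S⁻¹ = [935242190/1356777237; -420567424/1356777237; -376779720/452259079]
step 2: x' = x̄ + K·y = [-685529880/452259079, -2030691258/452259079, 894025680/452259079]
step 2: P' = (I − K·H)·P̄ = [59963887816/1356777237 57158161246/1356777237 -28600303214/452259079; 57158161246/1356777237 58419863518/1356777237 -27469964054/452259079; -28600303214/452259079 -27469964054/452259079 44865068447/452259079]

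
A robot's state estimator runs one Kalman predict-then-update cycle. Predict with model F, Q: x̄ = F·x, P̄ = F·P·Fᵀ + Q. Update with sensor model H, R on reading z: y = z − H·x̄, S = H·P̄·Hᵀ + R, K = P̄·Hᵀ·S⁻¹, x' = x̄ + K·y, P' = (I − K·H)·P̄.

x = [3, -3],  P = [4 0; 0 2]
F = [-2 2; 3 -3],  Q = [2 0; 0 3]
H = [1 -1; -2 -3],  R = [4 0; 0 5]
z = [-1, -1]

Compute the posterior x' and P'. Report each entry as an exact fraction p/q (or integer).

x̄ = F·x = [-12, 18]
P̄ = F·P·Fᵀ + Q = [26 -36; -36 57]
y = z − H·x̄ = [29, 29]
S = H·P̄·Hᵀ + R = [159 155; 155 190]
K = P̄·Hᵀ·S⁻¹ = [620/1237 -706/6185; -465/1237 -1326/6185]
x' = x̄ + K·y = [-4794/6185, 5451/6185]
P' = (I − K·H)·P̄ = [8146/6185 -4254/6185; -4254/6185 5046/6185]

x' = [-4794/6185, 5451/6185]
P' = [8146/6185 -4254/6185; -4254/6185 5046/6185]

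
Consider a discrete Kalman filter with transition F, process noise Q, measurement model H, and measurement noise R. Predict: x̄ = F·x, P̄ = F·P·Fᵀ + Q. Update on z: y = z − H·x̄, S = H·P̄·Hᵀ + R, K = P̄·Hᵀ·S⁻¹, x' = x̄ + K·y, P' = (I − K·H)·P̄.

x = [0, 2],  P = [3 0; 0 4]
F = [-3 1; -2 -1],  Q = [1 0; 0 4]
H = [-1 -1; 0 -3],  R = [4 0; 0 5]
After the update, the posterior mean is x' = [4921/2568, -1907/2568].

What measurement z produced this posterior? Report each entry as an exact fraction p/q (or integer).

x̄ = F·x = [2, -2]
P̄ = F·P·Fᵀ + Q = [32 14; 14 20]
S = H·P̄·Hᵀ + R = [84 102; 102 185]
K = P̄·Hᵀ·S⁻¹ = [-2113/2568 97/428; -85/2568 -131/428]
x' − x̄ = [-215/2568, 3229/2568] = K·y
y = (KᵀK)⁻¹·Kᵀ·(x' − x̄) = [-1, -4]
z = y + H·x̄ = [-1, -4] + [0, 6] = [-1, 2]

z = [-1, 2]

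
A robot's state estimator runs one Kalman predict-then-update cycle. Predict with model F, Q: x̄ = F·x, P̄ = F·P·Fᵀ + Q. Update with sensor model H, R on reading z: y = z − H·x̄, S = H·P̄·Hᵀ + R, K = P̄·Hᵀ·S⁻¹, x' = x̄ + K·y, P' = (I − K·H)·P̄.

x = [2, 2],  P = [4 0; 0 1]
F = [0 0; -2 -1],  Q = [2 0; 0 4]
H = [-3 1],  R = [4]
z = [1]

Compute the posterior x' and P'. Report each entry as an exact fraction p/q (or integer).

x̄ = F·x = [0, -6]
P̄ = F·P·Fᵀ + Q = [2 0; 0 21]
y = z − H·x̄ = [7]
S = H·P̄·Hᵀ + R = [43]
K = P̄·Hᵀ·S⁻¹ = [-6/43; 21/43]
x' = x̄ + K·y = [-42/43, -111/43]
P' = (I − K·H)·P̄ = [50/43 126/43; 126/43 462/43]

x' = [-42/43, -111/43]
P' = [50/43 126/43; 126/43 462/43]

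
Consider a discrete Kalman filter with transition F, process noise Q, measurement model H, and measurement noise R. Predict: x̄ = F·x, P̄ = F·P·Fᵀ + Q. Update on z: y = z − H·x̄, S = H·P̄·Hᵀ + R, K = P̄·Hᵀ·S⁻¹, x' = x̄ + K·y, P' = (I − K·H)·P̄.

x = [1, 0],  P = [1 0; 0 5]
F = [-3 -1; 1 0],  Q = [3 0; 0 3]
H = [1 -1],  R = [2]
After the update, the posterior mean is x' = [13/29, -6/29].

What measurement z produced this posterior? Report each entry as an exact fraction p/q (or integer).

z = [1]

x̄ = F·x = [-3, 1]
P̄ = F·P·Fᵀ + Q = [17 -3; -3 4]
S = H·P̄·Hᵀ + R = [29]
K = P̄·Hᵀ·S⁻¹ = [20/29; -7/29]
x' − x̄ = [100/29, -35/29] = K·y
y = (KᵀK)⁻¹·Kᵀ·(x' − x̄) = [5]
z = y + H·x̄ = [5] + [-4] = [1]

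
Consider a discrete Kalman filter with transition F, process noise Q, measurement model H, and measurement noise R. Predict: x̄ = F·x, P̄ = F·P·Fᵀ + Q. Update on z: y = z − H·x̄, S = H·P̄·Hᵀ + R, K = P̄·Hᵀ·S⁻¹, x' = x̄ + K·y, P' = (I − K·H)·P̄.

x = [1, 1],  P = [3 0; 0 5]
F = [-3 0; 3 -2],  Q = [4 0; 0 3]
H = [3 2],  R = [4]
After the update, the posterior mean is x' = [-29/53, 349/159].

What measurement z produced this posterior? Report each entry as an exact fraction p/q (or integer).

z = [3]

x̄ = F·x = [-3, 1]
P̄ = F·P·Fᵀ + Q = [31 -27; -27 50]
S = H·P̄·Hᵀ + R = [159]
K = P̄·Hᵀ·S⁻¹ = [13/53; 19/159]
x' − x̄ = [130/53, 190/159] = K·y
y = (KᵀK)⁻¹·Kᵀ·(x' − x̄) = [10]
z = y + H·x̄ = [10] + [-7] = [3]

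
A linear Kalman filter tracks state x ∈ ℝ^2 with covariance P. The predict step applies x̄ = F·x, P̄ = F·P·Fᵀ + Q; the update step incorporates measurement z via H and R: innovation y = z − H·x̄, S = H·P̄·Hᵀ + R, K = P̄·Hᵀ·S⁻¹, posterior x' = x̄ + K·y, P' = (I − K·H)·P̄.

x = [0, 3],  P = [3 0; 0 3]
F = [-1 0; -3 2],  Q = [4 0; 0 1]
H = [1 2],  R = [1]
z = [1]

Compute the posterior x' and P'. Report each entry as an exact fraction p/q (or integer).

x' = [-275/204, 245/204]
P' = [803/204 -389/204; -389/204 239/204]

x̄ = F·x = [0, 6]
P̄ = F·P·Fᵀ + Q = [7 9; 9 40]
y = z − H·x̄ = [-11]
S = H·P̄·Hᵀ + R = [204]
K = P̄·Hᵀ·S⁻¹ = [25/204; 89/204]
x' = x̄ + K·y = [-275/204, 245/204]
P' = (I − K·H)·P̄ = [803/204 -389/204; -389/204 239/204]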